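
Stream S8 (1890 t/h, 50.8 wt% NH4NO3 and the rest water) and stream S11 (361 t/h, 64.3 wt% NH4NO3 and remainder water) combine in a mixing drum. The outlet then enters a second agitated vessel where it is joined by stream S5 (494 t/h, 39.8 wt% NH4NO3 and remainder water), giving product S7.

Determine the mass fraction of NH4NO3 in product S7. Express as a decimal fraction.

Overall, product flow = 2745 t/h.
NH4NO3 in = 1890×0.508 + 361×0.643 + 494×0.398 = 1388.9 t/h.
NH4NO3 fraction in S7 = 0.5060.

0.5060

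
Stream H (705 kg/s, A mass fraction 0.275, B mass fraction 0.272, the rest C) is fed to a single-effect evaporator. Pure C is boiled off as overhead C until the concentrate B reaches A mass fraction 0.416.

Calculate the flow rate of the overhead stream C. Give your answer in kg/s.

239 kg/s

A is conserved: 705×0.275 = 193.88 kg/s all reports to the concentrate.
Concentrate = 193.88/(target fraction) = 466.05 kg/s.
Overhead = 705 − 466.05 = 238.95 kg/s.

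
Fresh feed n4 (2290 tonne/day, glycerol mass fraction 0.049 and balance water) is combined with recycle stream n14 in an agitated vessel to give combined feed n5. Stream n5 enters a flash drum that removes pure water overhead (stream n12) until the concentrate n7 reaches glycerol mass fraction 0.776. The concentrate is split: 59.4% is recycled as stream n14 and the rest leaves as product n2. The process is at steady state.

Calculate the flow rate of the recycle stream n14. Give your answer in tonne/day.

Overall glycerol balance (none leaves overhead): glycerol in fresh feed = glycerol in product, i.e. 2290×0.049 = (1−0.594)·n7·0.776.
n7 = 112.21/(0.776×0.406) = 356.16 tonne/day.
Recycle n14 = 0.594×356.16 = 211.56 tonne/day.

211.6 tonne/day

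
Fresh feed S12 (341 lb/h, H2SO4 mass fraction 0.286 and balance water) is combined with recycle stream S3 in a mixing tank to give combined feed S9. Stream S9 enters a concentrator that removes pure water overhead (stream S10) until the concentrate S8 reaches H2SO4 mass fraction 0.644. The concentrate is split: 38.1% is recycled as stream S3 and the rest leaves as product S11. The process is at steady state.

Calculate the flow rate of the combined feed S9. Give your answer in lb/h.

434.2 lb/h

Overall H2SO4 balance (none leaves overhead): H2SO4 in fresh feed = H2SO4 in product, i.e. 341×0.286 = (1−0.381)·S8·0.644.
S8 = 97.526/(0.644×0.619) = 244.65 lb/h.
Recycle S3 = 0.381×244.65 = 93.211 lb/h.
Combined feed S9 = 341 + 93.211 = 434.21 lb/h.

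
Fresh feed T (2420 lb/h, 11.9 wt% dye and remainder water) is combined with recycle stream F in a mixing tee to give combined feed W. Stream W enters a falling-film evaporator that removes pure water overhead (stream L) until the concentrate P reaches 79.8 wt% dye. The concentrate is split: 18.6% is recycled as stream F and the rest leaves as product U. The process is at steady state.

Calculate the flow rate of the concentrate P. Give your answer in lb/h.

Overall dye balance (none leaves overhead): dye in fresh feed = dye in product, i.e. 2420×0.119 = (1−0.186)·P·0.798.
P = 287.98/(0.798×0.814) = 443.34 lb/h.

443.3 lb/h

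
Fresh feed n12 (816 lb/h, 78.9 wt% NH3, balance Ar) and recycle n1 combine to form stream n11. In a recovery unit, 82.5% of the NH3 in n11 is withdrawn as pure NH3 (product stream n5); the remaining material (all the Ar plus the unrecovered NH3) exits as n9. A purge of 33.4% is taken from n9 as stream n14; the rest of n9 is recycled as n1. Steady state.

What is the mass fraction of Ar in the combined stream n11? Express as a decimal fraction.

0.414

Ar enters only via n12 and leaves only via the purge: 816×0.211 = 0.334×(Ar in n9), and the recovery unit passes all Ar, so Ar in n11 = Ar in n9 = 515.5 lb/h.
NH3 in n11: m_A = 816×0.789 + (1−0.334)·(1−0.825)·m_A, so m_A = 643.82/0.8834 = 728.76 lb/h.
n11 = 728.76 + 515.5 = 1244.3 lb/h.
Ar fraction in n11 = 515.5/1244.3 = 0.414.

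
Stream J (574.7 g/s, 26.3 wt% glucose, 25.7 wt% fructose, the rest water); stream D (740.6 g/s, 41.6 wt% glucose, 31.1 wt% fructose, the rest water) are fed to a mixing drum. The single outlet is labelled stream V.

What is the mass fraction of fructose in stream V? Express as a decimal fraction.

0.2874

Total flow out = 574.7 + 740.6 = 1315.3 g/s.
fructose in = 574.7×0.257 + 740.6×0.311 = 378.02 g/s.
fructose mass fraction in V = 378.02/1315.3 = 0.2874.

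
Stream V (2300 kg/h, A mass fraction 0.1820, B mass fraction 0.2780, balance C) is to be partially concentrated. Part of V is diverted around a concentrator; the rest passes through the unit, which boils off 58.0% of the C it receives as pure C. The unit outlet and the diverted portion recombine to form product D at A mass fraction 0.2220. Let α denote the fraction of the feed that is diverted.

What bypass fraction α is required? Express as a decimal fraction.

All 2300×0.182 = 418.6 kg/h of A reaches D, so D = 418.6/0.222 = 1885.6 kg/h and vapour = 414.41 kg/h.
The evaporator receives (1−α)·2300 of feed at 0.540 C and removes 0.580 of that C:
0.580×0.540×(1−α)×2300 = 414.41
(1−α) = 414.41/720.36 = 0.5753;  α = 0.4247.

0.425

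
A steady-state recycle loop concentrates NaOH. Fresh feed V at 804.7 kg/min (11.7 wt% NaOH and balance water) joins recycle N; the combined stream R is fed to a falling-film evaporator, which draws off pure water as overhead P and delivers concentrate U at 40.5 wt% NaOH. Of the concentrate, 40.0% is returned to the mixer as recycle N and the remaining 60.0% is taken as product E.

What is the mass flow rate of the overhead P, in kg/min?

Overall NaOH balance (none leaves overhead): NaOH in fresh feed = NaOH in product, i.e. 804.7×0.117 = (1−0.400)·U·0.405.
U = 94.15/(0.405×0.600) = 387.45 kg/min.
Recycle N = 0.400×387.45 = 154.98 kg/min.
Combined feed R = 804.7 + 154.98 = 959.68 kg/min.
Overhead P = R − U = 959.68 − 387.45 = 572.23 kg/min.

572.2 kg/min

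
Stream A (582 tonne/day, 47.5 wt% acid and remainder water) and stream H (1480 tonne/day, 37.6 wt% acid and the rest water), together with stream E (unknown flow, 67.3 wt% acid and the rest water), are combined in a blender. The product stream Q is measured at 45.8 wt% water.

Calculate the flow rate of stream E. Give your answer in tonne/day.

Let E be the unknown flow. Total out = 2062 + E.
water balance: 1229.1 + 0.327·E = 0.458·(2062 + E)
(0.327 − 0.458)·E = 0.458×2062 − 1229.1 = -284.67
E = -284.67 / -0.131 = 2173.1 tonne/day

2173 tonne/day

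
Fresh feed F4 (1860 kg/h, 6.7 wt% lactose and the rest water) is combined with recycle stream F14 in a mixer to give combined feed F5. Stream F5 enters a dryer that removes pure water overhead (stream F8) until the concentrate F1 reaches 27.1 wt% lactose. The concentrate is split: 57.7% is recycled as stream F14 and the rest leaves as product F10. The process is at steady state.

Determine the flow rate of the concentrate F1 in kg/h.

1087 kg/h

Overall lactose balance (none leaves overhead): lactose in fresh feed = lactose in product, i.e. 1860×0.067 = (1−0.577)·F1·0.271.
F1 = 124.62/(0.271×0.423) = 1087.1 kg/h.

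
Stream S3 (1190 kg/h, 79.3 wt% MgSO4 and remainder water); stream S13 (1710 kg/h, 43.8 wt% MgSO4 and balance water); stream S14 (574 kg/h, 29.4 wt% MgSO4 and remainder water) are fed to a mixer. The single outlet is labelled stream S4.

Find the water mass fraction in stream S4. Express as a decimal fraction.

Total flow out = 1190 + 1710 + 574 = 3474 kg/h.
water in = 1190×0.207 + 1710×0.562 + 574×0.706 = 1612.6 kg/h.
water mass fraction in S4 = 1612.6/3474 = 0.464.

0.464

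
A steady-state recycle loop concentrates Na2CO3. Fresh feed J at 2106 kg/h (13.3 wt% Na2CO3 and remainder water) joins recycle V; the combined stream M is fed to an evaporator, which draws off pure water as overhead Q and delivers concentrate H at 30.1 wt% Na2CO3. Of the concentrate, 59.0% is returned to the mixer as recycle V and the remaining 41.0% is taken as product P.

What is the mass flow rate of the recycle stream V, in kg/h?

Overall Na2CO3 balance (none leaves overhead): Na2CO3 in fresh feed = Na2CO3 in product, i.e. 2106×0.133 = (1−0.590)·H·0.301.
H = 280.1/(0.301×0.410) = 2269.7 kg/h.
Recycle V = 0.590×2269.7 = 1339.1 kg/h.

1339 kg/h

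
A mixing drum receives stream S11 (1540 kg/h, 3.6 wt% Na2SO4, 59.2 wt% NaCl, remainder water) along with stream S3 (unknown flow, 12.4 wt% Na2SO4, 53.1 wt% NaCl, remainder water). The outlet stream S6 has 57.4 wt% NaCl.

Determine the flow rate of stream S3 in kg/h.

644.7 kg/h

Let S3 be the unknown flow. Total out = 1540 + S3.
NaCl balance: 911.68 + 0.531·S3 = 0.574·(1540 + S3)
(0.531 − 0.574)·S3 = 0.574×1540 − 911.68 = -27.72
S3 = -27.72 / -0.043 = 644.65 kg/h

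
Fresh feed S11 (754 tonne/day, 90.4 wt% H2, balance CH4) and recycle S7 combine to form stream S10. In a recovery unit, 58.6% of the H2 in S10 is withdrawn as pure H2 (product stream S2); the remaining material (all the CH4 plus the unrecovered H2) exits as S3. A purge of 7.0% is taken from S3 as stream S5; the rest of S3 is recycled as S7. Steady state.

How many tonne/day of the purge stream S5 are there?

104.5 tonne/day

CH4 enters only via S11 and leaves only via the purge: 754×0.096 = 0.070×(CH4 in S3), and the recovery unit passes all CH4, so CH4 in S10 = CH4 in S3 = 1034.1 tonne/day.
H2 in S10: m_A = 754×0.904 + (1−0.070)·(1−0.586)·m_A, so m_A = 681.62/0.6150 = 1108.4 tonne/day.
S3 = (1−0.586)×1108.4 + 1034.1 = 1492.9 tonne/day.
Purge S5 = 0.070×1492.9 = 104.5 tonne/day.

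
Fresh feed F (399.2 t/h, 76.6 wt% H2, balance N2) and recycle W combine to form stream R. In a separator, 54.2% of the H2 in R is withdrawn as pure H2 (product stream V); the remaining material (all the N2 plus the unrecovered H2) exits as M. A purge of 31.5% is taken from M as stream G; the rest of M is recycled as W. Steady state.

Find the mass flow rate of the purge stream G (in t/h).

N2 enters only via F and leaves only via the purge: 399.2×0.234 = 0.315×(N2 in M), and the separator passes all N2, so N2 in R = N2 in M = 296.55 t/h.
H2 in R: m_A = 399.2×0.766 + (1−0.315)·(1−0.542)·m_A, so m_A = 305.79/0.6863 = 445.58 t/h.
M = (1−0.542)×445.58 + 296.55 = 500.62 t/h.
Purge G = 0.315×500.62 = 157.7 t/h.

157.7 t/h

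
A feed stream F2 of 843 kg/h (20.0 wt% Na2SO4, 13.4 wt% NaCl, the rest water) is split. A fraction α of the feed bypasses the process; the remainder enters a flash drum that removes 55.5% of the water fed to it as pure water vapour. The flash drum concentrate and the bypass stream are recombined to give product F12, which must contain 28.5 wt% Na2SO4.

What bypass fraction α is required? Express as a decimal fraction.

All 843×0.200 = 168.6 kg/h of Na2SO4 reaches F12, so F12 = 168.6/0.285 = 591.58 kg/h and vapour = 251.42 kg/h.
The evaporator receives (1−α)·843 of feed at 0.666 water and removes 0.555 of that water:
0.555×0.666×(1−α)×843 = 251.42
(1−α) = 251.42/311.6 = 0.8069;  α = 0.1931.

0.193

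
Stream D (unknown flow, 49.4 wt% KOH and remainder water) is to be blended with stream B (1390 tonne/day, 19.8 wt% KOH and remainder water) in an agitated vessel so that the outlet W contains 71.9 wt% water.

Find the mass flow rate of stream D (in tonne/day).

Let D be the unknown flow. Total out = 1390 + D.
water balance: 1114.8 + 0.506·D = 0.719·(1390 + D)
(0.506 − 0.719)·D = 0.719×1390 − 1114.8 = -115.37
D = -115.37 / -0.213 = 541.64 tonne/day

541.6 tonne/day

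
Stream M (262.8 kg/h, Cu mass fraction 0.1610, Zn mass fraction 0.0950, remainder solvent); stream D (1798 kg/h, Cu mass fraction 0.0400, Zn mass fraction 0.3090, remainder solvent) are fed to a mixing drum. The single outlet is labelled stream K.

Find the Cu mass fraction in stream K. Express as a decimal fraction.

Total flow out = 262.8 + 1798 = 2060.8 kg/h.
Cu in = 262.8×0.161 + 1798×0.040 = 114.23 kg/h.
Cu mass fraction in K = 114.23/2060.8 = 0.0554.

0.0554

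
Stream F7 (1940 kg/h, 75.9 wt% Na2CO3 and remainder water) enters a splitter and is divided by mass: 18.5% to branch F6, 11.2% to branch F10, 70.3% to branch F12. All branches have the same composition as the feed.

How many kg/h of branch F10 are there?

Branch F10 flow = 0.112×1940 = 217.28 kg/h.

217.3 kg/h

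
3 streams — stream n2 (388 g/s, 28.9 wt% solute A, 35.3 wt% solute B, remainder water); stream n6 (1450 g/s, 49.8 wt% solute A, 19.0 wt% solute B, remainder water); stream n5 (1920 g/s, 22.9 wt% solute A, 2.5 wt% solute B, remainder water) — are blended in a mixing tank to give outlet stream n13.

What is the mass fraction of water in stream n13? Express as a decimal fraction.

Total flow out = 388 + 1450 + 1920 = 3758 g/s.
water in = 388×0.358 + 1450×0.312 + 1920×0.746 = 2023.6 g/s.
water mass fraction in n13 = 2023.6/3758 = 0.538.

0.538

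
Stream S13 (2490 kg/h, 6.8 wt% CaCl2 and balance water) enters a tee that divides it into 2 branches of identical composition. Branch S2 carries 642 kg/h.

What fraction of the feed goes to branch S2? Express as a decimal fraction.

0.258

Fraction to S2 = 642/2490 = 0.2578.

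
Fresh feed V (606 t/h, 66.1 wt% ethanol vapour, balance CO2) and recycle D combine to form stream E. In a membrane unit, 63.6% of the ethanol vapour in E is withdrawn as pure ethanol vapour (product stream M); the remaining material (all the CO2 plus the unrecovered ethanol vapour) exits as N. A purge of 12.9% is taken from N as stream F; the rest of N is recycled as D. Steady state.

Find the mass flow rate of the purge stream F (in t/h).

CO2 enters only via V and leaves only via the purge: 606×0.339 = 0.129×(CO2 in N), and the membrane unit passes all CO2, so CO2 in E = CO2 in N = 1592.5 t/h.
ethanol vapour in E: m_A = 606×0.661 + (1−0.129)·(1−0.636)·m_A, so m_A = 400.57/0.6830 = 586.52 t/h.
N = (1−0.636)×586.52 + 1592.5 = 1806 t/h.
Purge F = 0.129×1806 = 232.97 t/h.

233 t/h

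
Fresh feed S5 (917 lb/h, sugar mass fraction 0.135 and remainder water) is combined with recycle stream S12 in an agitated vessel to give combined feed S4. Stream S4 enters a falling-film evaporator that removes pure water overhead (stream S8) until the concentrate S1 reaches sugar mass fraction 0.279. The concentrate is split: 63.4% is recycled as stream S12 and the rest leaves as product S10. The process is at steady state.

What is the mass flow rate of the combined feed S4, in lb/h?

Overall sugar balance (none leaves overhead): sugar in fresh feed = sugar in product, i.e. 917×0.135 = (1−0.634)·S1·0.279.
S1 = 123.8/(0.279×0.366) = 1212.3 lb/h.
Recycle S12 = 0.634×1212.3 = 768.61 lb/h.
Combined feed S4 = 917 + 768.61 = 1685.6 lb/h.

1686 lb/h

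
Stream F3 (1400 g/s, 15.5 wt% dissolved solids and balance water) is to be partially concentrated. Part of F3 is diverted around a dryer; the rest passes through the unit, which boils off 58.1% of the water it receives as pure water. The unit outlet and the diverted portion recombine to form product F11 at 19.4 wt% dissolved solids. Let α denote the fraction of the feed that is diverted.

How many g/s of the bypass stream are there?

All 1400×0.155 = 217 g/s of dissolved solids reaches F11, so F11 = 217/0.194 = 1118.6 g/s and vapour = 281.44 g/s.
The evaporator receives (1−α)·1400 of feed at 0.845 water and removes 0.581 of that water:
0.581×0.845×(1−α)×1400 = 281.44
(1−α) = 281.44/687.32 = 0.4095;  α = 0.5905.
Bypass flow = 0.5905×1400 = 826.73 g/s.

826.7 g/s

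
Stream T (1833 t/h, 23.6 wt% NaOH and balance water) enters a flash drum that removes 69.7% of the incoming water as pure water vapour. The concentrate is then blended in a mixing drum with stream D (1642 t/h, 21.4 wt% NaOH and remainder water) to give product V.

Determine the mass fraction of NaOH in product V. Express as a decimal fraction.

Vapour removed = 0.697×0.764×1833 = 976.09 t/h; concentrate = 856.91 t/h.
NaOH reaching the mixer = 432.59 (from concentrate) + 1642×0.214 = 783.98 t/h.
Product flow = 856.91 + 1642 = 2498.9 t/h; NaOH fraction = 0.314.

0.314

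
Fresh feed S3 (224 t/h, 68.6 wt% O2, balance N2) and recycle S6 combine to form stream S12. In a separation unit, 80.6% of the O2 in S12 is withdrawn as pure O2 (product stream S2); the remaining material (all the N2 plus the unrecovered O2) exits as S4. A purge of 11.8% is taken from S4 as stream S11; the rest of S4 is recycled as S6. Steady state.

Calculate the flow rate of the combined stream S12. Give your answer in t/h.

N2 enters only via S3 and leaves only via the purge: 224×0.314 = 0.118×(N2 in S4), and the separation unit passes all N2, so N2 in S12 = N2 in S4 = 596.07 t/h.
O2 in S12: m_A = 224×0.686 + (1−0.118)·(1−0.806)·m_A, so m_A = 153.66/0.8289 = 185.38 t/h.
S12 = 185.38 + 596.07 = 781.45 t/h.

781.5 t/h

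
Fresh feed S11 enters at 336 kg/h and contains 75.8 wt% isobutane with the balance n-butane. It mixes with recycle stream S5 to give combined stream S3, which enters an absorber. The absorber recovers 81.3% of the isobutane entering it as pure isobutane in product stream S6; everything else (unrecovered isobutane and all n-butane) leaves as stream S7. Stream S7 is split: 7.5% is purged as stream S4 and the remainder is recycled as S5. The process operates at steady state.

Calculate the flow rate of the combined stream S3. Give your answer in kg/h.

n-butane enters only via S11 and leaves only via the purge: 336×0.242 = 0.075×(n-butane in S7), and the absorber passes all n-butane, so n-butane in S3 = n-butane in S7 = 1084.2 kg/h.
isobutane in S3: m_A = 336×0.758 + (1−0.075)·(1−0.813)·m_A, so m_A = 254.69/0.8270 = 307.96 kg/h.
S3 = 307.96 + 1084.2 = 1392.1 kg/h.

1392 kg/h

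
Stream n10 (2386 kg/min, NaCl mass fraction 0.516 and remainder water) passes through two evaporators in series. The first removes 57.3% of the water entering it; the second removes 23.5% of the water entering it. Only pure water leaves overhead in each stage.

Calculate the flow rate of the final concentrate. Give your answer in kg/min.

1608 kg/min

water in feed = 2386×0.484 = 1154.8 kg/min.
After stage 1: water left = (1−0.573)×1154.8 = 493.11; stream total = 1724.3 kg/min.
After stage 2: water left = (1−0.235)×493.11 = 377.23; final concentrate = 1608.4 kg/min.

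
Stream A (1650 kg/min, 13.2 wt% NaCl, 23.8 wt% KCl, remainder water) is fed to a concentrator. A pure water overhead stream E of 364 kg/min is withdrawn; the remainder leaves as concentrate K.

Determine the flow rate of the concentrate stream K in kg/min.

1286 kg/min

Concentrate = 1650 − 364 = 1286 kg/min.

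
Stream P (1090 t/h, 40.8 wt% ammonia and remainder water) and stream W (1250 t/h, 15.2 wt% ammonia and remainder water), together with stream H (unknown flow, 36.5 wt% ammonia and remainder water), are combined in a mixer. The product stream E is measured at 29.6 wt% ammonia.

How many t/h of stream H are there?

839.4 t/h

Let H be the unknown flow. Total out = 2340 + H.
ammonia balance: 634.72 + 0.365·H = 0.296·(2340 + H)
(0.365 − 0.296)·H = 0.296×2340 − 634.72 = 57.92
H = 57.92 / 0.069 = 839.42 t/h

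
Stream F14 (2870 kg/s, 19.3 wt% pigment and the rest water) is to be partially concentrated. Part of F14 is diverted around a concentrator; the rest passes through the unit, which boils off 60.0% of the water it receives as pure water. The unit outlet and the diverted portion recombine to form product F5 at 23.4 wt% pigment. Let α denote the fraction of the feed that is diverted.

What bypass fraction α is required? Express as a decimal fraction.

0.638

All 2870×0.193 = 553.91 kg/s of pigment reaches F5, so F5 = 553.91/0.234 = 2367.1 kg/s and vapour = 502.86 kg/s.
The evaporator receives (1−α)·2870 of feed at 0.807 water and removes 0.600 of that water:
0.600×0.807×(1−α)×2870 = 502.86
(1−α) = 502.86/1389.7 = 0.3619;  α = 0.6381.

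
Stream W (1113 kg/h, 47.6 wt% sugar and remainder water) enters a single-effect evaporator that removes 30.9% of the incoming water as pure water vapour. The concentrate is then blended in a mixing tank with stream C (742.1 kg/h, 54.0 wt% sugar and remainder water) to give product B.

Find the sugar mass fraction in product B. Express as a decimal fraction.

Vapour removed = 0.309×0.524×1113 = 180.21 kg/h; concentrate = 932.79 kg/h.
sugar reaching the mixer = 529.79 (from concentrate) + 742.1×0.540 = 930.52 kg/h.
Product flow = 932.79 + 742.1 = 1674.9 kg/h; sugar fraction = 0.556.

0.556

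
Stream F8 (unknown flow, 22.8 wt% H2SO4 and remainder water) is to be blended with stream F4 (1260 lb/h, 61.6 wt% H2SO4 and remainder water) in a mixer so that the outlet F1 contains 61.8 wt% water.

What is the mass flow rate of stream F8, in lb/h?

1915 lb/h

Let F8 be the unknown flow. Total out = 1260 + F8.
water balance: 483.84 + 0.772·F8 = 0.618·(1260 + F8)
(0.772 − 0.618)·F8 = 0.618×1260 − 483.84 = 294.84
F8 = 294.84 / 0.154 = 1914.5 lb/h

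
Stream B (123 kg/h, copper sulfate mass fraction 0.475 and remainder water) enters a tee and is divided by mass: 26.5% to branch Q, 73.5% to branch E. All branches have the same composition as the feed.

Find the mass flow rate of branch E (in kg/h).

Branch E flow = 0.735×123 = 90.405 kg/h.

90.41 kg/h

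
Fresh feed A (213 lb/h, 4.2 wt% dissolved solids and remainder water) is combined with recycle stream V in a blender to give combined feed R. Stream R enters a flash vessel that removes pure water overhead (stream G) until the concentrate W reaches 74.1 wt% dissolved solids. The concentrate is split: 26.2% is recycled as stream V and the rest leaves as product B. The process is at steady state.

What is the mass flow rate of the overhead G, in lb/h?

Overall dissolved solids balance (none leaves overhead): dissolved solids in fresh feed = dissolved solids in product, i.e. 213×0.042 = (1−0.262)·W·0.741.
W = 8.946/(0.741×0.738) = 16.359 lb/h.
Recycle V = 0.262×16.359 = 4.286 lb/h.
Combined feed R = 213 + 4.286 = 217.29 lb/h.
Overhead G = R − W = 217.29 − 16.359 = 200.93 lb/h.

200.9 lb/h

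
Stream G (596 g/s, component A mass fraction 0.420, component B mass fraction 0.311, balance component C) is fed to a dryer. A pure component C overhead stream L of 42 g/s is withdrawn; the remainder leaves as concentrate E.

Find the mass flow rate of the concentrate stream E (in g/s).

554 g/s

Concentrate = 596 − 42 = 554 g/s.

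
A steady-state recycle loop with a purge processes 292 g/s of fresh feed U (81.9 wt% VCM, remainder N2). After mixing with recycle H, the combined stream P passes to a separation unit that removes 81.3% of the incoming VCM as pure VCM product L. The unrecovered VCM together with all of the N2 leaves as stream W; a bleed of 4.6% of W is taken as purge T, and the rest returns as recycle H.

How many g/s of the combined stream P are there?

1440 g/s

N2 enters only via U and leaves only via the purge: 292×0.181 = 0.046×(N2 in W), and the separation unit passes all N2, so N2 in P = N2 in W = 1149 g/s.
VCM in P: m_A = 292×0.819 + (1−0.046)·(1−0.813)·m_A, so m_A = 239.15/0.8216 = 291.08 g/s.
P = 291.08 + 1149 = 1440 g/s.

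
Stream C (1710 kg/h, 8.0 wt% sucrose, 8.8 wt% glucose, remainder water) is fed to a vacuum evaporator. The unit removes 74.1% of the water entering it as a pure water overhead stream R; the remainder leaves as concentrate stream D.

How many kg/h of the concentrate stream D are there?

water entering = 1710×0.832 = 1422.7 kg/h; overhead removed = 0.741×1422.7 = 1054.2 kg/h.
Concentrate = 1710 − 1054.2 = 655.76 kg/h.

655.8 kg/h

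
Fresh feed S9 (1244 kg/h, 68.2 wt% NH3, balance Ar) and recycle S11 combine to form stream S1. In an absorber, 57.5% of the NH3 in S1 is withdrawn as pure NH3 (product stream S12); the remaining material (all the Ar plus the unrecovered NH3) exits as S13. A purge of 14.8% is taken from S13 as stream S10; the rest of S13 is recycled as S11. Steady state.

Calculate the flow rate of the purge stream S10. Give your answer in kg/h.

Ar enters only via S9 and leaves only via the purge: 1244×0.318 = 0.148×(Ar in S13), and the absorber passes all Ar, so Ar in S1 = Ar in S13 = 2672.9 kg/h.
NH3 in S1: m_A = 1244×0.682 + (1−0.148)·(1−0.575)·m_A, so m_A = 848.41/0.6379 = 1330 kg/h.
S13 = (1−0.575)×1330 + 2672.9 = 3238.2 kg/h.
Purge S10 = 0.148×3238.2 = 479.25 kg/h.

479.2 kg/h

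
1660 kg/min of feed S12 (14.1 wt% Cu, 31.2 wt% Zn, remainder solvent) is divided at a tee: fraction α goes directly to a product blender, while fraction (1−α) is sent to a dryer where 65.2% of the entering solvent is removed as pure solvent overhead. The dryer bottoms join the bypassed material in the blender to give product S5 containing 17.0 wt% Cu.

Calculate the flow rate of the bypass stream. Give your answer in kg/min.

All 1660×0.141 = 234.06 kg/min of Cu reaches S5, so S5 = 234.06/0.170 = 1376.8 kg/min and vapour = 283.18 kg/min.
The evaporator receives (1−α)·1660 of feed at 0.547 solvent and removes 0.652 of that solvent:
0.652×0.547×(1−α)×1660 = 283.18
(1−α) = 283.18/592.03 = 0.4783;  α = 0.5217.
Bypass flow = 0.5217×1660 = 866 kg/min.

866 kg/min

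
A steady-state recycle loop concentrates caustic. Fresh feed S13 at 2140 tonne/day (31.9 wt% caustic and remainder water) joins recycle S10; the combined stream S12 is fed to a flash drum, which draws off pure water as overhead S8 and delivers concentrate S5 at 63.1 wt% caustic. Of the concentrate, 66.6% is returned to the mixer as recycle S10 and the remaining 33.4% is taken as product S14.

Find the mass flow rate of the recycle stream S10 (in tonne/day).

Overall caustic balance (none leaves overhead): caustic in fresh feed = caustic in product, i.e. 2140×0.319 = (1−0.666)·S5·0.631.
S5 = 682.66/(0.631×0.334) = 3239.1 tonne/day.
Recycle S10 = 0.666×3239.1 = 2157.3 tonne/day.

2157 tonne/day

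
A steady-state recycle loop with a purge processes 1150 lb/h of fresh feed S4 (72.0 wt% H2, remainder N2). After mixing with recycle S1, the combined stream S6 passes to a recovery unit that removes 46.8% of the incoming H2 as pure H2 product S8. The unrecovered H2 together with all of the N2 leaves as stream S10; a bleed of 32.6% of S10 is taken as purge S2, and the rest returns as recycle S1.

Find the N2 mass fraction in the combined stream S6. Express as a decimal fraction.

0.4335

N2 enters only via S4 and leaves only via the purge: 1150×0.280 = 0.326×(N2 in S10), and the recovery unit passes all N2, so N2 in S6 = N2 in S10 = 987.73 lb/h.
H2 in S6: m_A = 1150×0.720 + (1−0.326)·(1−0.468)·m_A, so m_A = 828/0.6414 = 1290.9 lb/h.
S6 = 1290.9 + 987.73 = 2278.6 lb/h.
N2 fraction in S6 = 987.73/2278.6 = 0.4335.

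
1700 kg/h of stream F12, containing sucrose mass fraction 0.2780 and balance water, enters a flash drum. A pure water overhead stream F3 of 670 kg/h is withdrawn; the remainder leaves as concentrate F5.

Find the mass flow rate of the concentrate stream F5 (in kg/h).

1030 kg/h

Concentrate = 1700 − 670 = 1030 kg/h.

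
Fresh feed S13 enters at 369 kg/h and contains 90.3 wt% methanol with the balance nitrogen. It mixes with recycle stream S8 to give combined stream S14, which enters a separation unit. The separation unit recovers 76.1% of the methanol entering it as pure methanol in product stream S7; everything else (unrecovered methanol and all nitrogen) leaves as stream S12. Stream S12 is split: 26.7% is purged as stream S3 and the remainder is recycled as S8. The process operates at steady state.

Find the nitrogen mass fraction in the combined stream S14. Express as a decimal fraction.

0.249

nitrogen enters only via S13 and leaves only via the purge: 369×0.097 = 0.267×(nitrogen in S12), and the separation unit passes all nitrogen, so nitrogen in S14 = nitrogen in S12 = 134.06 kg/h.
methanol in S14: m_A = 369×0.903 + (1−0.267)·(1−0.761)·m_A, so m_A = 333.21/0.8248 = 403.98 kg/h.
S14 = 403.98 + 134.06 = 538.04 kg/h.
nitrogen fraction in S14 = 134.06/538.04 = 0.249.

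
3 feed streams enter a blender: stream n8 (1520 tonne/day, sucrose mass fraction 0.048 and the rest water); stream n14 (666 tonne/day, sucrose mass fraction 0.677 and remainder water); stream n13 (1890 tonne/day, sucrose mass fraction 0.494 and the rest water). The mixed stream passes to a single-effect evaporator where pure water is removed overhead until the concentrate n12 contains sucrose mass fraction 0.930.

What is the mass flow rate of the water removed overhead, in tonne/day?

2509 tonne/day

sucrose entering = 1520×0.048 + 666×0.677 + 1890×0.494 = 1457.5 tonne/day.
All sucrose reports to n12, so n12 = 1457.5/0.930 = 1567.2 tonne/day.
Total feed = 4076 tonne/day; overhead = 4076 − 1567.2 = 2508.8 tonne/day.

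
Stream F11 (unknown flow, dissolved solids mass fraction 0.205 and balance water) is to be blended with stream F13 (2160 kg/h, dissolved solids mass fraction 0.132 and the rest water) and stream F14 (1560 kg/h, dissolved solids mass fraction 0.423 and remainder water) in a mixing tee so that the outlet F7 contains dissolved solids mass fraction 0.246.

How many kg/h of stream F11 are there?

728.8 kg/h

Let F11 be the unknown flow. Total out = 3720 + F11.
dissolved solids balance: 945 + 0.205·F11 = 0.246·(3720 + F11)
(0.205 − 0.246)·F11 = 0.246×3720 − 945 = -29.88
F11 = -29.88 / -0.041 = 728.78 kg/h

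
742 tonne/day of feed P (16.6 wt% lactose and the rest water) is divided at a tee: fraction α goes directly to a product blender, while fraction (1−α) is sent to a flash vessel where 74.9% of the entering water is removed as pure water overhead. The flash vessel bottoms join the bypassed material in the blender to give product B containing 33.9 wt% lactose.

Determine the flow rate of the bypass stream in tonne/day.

135.8 tonne/day

All 742×0.166 = 123.17 tonne/day of lactose reaches B, so B = 123.17/0.339 = 363.34 tonne/day and vapour = 378.66 tonne/day.
The evaporator receives (1−α)·742 of feed at 0.834 water and removes 0.749 of that water:
0.749×0.834×(1−α)×742 = 378.66
(1−α) = 378.66/463.5 = 0.8170;  α = 0.1830.
Bypass flow = 0.1830×742 = 135.82 tonne/day.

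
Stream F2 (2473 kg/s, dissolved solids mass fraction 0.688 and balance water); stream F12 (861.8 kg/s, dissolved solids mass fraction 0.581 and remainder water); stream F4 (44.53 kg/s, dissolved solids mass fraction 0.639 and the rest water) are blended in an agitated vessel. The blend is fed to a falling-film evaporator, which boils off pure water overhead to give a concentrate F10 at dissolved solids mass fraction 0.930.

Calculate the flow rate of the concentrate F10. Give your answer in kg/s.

2398 kg/s

dissolved solids entering = 2473×0.688 + 861.8×0.581 + 44.53×0.639 = 2230.6 kg/s.
All dissolved solids reports to F10, so F10 = 2230.6/0.930 = 2398.5 kg/s.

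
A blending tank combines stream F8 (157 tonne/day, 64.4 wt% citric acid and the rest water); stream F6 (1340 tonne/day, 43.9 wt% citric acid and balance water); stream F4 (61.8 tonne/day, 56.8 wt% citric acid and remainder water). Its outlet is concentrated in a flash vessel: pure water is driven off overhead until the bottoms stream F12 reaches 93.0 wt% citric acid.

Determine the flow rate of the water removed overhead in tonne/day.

779.8 tonne/day

citric acid entering = 157×0.644 + 1340×0.439 + 61.8×0.568 = 724.47 tonne/day.
All citric acid reports to F12, so F12 = 724.47/0.930 = 779 tonne/day.
Total feed = 1558.8 tonne/day; overhead = 1558.8 − 779 = 779.8 tonne/day.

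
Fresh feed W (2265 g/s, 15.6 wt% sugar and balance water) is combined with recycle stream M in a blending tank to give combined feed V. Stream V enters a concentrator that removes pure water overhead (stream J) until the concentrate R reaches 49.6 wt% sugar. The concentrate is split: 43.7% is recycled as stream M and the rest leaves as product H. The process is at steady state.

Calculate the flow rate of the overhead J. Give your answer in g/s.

1553 g/s

Overall sugar balance (none leaves overhead): sugar in fresh feed = sugar in product, i.e. 2265×0.156 = (1−0.437)·R·0.496.
R = 353.34/(0.496×0.563) = 1265.3 g/s.
Recycle M = 0.437×1265.3 = 552.95 g/s.
Combined feed V = 2265 + 552.95 = 2817.9 g/s.
Overhead J = V − R = 2817.9 − 1265.3 = 1552.6 g/s.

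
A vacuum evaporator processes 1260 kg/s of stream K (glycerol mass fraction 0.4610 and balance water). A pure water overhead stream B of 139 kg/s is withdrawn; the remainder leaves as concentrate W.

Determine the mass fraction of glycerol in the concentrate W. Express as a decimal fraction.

glycerol is not removed: 1260×0.461 = 580.86 kg/s of glycerol enters W.
Concentrate = 1260 − 139 = 1121 kg/s.
Mass fraction = 580.86/1121 = 0.5182.

0.5182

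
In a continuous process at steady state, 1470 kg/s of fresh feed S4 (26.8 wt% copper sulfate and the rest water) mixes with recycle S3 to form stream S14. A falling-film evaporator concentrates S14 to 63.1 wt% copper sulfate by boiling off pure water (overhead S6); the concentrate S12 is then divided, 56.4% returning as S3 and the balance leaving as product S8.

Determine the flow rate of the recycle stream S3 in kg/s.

Overall copper sulfate balance (none leaves overhead): copper sulfate in fresh feed = copper sulfate in product, i.e. 1470×0.268 = (1−0.564)·S12·0.631.
S12 = 393.96/(0.631×0.436) = 1432 kg/s.
Recycle S3 = 0.564×1432 = 807.64 kg/s.

807.6 kg/s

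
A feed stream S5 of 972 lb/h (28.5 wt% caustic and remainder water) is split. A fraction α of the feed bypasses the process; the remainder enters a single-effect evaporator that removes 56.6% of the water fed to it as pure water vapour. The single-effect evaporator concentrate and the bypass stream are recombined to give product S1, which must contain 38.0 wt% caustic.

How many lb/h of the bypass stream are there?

All 972×0.285 = 277.02 lb/h of caustic reaches S1, so S1 = 277.02/0.380 = 729 lb/h and vapour = 243 lb/h.
The evaporator receives (1−α)·972 of feed at 0.715 water and removes 0.566 of that water:
0.566×0.715×(1−α)×972 = 243
(1−α) = 243/393.36 = 0.6178;  α = 0.3822.
Bypass flow = 0.3822×972 = 371.54 lb/h.

371.5 lb/h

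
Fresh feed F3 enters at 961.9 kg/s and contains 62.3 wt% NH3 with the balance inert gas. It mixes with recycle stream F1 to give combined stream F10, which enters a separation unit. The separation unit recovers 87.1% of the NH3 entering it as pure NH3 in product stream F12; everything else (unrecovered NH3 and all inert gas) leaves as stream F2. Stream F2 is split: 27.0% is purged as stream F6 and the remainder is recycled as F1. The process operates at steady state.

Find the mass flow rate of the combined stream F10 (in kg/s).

2005 kg/s

inert gas enters only via F3 and leaves only via the purge: 961.9×0.377 = 0.270×(inert gas in F2), and the separation unit passes all inert gas, so inert gas in F10 = inert gas in F2 = 1343.1 kg/s.
NH3 in F10: m_A = 961.9×0.623 + (1−0.270)·(1−0.871)·m_A, so m_A = 599.26/0.9058 = 661.56 kg/s.
F10 = 661.56 + 1343.1 = 2004.7 kg/s.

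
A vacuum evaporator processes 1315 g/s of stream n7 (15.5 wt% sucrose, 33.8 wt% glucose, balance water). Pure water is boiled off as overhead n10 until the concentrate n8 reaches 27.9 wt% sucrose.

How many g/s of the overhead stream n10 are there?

sucrose is conserved: 1315×0.155 = 203.82 g/s all reports to the concentrate.
Concentrate = 203.82/(target fraction) = 730.56 g/s.
Overhead = 1315 − 730.56 = 584.44 g/s.

584.4 g/s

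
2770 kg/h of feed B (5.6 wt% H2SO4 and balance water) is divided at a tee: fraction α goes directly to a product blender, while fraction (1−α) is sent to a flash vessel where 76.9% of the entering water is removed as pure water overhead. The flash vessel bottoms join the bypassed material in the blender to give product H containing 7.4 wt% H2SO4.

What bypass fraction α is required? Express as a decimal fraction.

0.665

All 2770×0.056 = 155.12 kg/h of H2SO4 reaches H, so H = 155.12/0.074 = 2096.2 kg/h and vapour = 673.78 kg/h.
The evaporator receives (1−α)·2770 of feed at 0.944 water and removes 0.769 of that water:
0.769×0.944×(1−α)×2770 = 673.78
(1−α) = 673.78/2010.8 = 0.3351;  α = 0.6649.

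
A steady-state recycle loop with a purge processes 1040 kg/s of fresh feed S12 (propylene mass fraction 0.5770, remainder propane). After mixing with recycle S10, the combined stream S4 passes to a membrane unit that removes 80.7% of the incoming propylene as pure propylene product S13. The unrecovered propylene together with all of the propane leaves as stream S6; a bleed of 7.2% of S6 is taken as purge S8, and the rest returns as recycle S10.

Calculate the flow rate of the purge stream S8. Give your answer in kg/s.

450.1 kg/s

propane enters only via S12 and leaves only via the purge: 1040×0.423 = 0.072×(propane in S6), and the membrane unit passes all propane, so propane in S4 = propane in S6 = 6110 kg/s.
propylene in S4: m_A = 1040×0.577 + (1−0.072)·(1−0.807)·m_A, so m_A = 600.08/0.8209 = 731.01 kg/s.
S6 = (1−0.807)×731.01 + 6110 = 6251.1 kg/s.
Purge S8 = 0.072×6251.1 = 450.08 kg/s.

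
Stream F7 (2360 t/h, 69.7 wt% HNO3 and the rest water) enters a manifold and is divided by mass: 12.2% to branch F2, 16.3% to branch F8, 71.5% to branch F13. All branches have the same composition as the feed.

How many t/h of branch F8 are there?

384.7 t/h

Branch F8 flow = 0.163×2360 = 384.68 t/h.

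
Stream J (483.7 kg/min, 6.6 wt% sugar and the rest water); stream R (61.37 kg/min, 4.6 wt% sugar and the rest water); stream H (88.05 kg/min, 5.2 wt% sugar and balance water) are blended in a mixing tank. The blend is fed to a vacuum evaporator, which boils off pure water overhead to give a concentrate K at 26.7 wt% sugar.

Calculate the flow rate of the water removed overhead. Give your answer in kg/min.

sugar entering = 483.7×0.066 + 61.37×0.046 + 88.05×0.052 = 39.326 kg/min.
All sugar reports to K, so K = 39.326/0.267 = 147.29 kg/min.
Total feed = 633.12 kg/min; overhead = 633.12 − 147.29 = 485.83 kg/min.

485.8 kg/min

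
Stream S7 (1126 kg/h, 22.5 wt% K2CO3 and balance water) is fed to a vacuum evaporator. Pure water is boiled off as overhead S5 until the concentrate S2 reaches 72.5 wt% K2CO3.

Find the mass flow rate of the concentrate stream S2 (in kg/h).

349.4 kg/h

K2CO3 is conserved: 1126×0.225 = 253.35 kg/h all reports to the concentrate.
Concentrate = 253.35/(target fraction) = 349.45 kg/h.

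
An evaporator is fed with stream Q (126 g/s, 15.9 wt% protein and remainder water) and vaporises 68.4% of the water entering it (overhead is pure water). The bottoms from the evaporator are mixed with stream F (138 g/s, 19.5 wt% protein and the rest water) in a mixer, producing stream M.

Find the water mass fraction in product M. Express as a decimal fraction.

Vapour removed = 0.684×0.841×126 = 72.481 g/s; concentrate = 53.519 g/s.
water reaching the mixer = 33.485 (from concentrate) + 138×0.805 = 144.58 g/s.
Product flow = 53.519 + 138 = 191.52 g/s; water fraction = 0.755.

0.755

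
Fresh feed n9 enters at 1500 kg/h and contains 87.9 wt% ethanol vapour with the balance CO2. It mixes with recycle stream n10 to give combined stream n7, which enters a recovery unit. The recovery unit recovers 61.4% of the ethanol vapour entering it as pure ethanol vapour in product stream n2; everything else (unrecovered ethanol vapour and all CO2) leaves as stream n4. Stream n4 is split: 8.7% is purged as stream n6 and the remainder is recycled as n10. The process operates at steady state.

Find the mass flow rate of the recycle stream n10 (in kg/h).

CO2 enters only via n9 and leaves only via the purge: 1500×0.121 = 0.087×(CO2 in n4), and the recovery unit passes all CO2, so CO2 in n7 = CO2 in n4 = 2086.2 kg/h.
ethanol vapour in n7: m_A = 1500×0.879 + (1−0.087)·(1−0.614)·m_A, so m_A = 1318.5/0.6476 = 2036 kg/h.
n4 = (1−0.614)×2036 + 2086.2 = 2872.1 kg/h.
Recycle n10 = (1−0.087)×2872.1 = 2622.2 kg/h.

2622 kg/h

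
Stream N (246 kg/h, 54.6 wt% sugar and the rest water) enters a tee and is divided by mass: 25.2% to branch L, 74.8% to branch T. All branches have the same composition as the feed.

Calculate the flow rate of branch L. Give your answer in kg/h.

61.99 kg/h

Branch L flow = 0.252×246 = 61.992 kg/h.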